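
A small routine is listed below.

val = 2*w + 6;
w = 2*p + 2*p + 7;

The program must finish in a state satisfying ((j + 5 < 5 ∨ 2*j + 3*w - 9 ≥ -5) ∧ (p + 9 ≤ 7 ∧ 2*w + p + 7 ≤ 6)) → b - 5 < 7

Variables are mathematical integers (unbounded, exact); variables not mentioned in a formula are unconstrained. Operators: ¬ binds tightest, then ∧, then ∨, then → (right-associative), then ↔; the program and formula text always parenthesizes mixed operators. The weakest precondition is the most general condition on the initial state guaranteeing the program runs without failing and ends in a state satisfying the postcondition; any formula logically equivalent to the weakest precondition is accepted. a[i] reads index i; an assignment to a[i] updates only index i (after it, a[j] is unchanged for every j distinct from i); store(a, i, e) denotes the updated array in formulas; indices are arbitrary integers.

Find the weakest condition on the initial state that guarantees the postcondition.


Working backward. After the program, the postcondition ((j + 5 < 5 ∨ 2*j + 3*w - 9 ≥ -5) ∧ (p + 9 ≤ 7 ∧ 2*w + p + 7 ≤ 6)) → b - 5 < 7 must hold; in canonical form it is ((j < 0 ∨ 2*j + 3*w ≥ 4) ∧ p ≤ -2 ∧ p + 2*w ≤ -1) → b < 12.
Before w := 2*p + 2*p + 7: ((j < 0 ∨ 2*j + 12*p ≥ -17) ∧ p ≤ -2 ∧ 9*p ≤ -15) → b < 12
Before val := 2*w + 6: ((j < 0 ∨ 2*j + 12*p ≥ -17) ∧ p ≤ -2 ∧ 9*p ≤ -15) → b < 12
Answer: WP = ((j < 0 ∨ 2*j + 12*p ≥ -17) ∧ p ≤ -2 ∧ 9*p ≤ -15) → b < 12


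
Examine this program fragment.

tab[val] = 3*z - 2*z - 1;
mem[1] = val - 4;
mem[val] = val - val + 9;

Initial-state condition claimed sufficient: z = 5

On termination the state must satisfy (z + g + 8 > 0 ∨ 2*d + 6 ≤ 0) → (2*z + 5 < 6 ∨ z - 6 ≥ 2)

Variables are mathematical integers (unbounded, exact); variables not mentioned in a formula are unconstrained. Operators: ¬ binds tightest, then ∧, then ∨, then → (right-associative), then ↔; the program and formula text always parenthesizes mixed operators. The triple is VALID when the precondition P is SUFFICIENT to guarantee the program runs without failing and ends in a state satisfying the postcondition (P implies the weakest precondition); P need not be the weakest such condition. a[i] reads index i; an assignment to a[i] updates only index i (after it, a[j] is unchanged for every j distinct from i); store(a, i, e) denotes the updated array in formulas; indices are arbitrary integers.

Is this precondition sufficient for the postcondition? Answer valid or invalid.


Working backward. After the program, the postcondition (z + g + 8 > 0 ∨ 2*d + 6 ≤ 0) → (2*z + 5 < 6 ∨ z - 6 ≥ 2) must hold; in canonical form it is (g + z > -8 ∨ 2*d ≤ -6) → (2*z < 1 ∨ z ≥ 8).
Before mem[val] := val - val + 9: (g + z > -8 ∨ 2*d ≤ -6) → (2*z < 1 ∨ z ≥ 8)
Before mem[1] := val - 4: (g + z > -8 ∨ 2*d ≤ -6) → (2*z < 1 ∨ z ≥ 8)
Before tab[val] := 3*z - 2*z - 1: (g + z > -8 ∨ 2*d ≤ -6) → (2*z < 1 ∨ z ≥ 8)
The weakest precondition is (g + z > -8 ∨ 2*d ≤ -6) → (2*z < 1 ∨ z ≥ 8).
Check whether z = 5 implies it.
Countermodel: at the initial state d = -2, g = -12, z = 5, the precondition holds but the weakest precondition fails.
Answer: invalid


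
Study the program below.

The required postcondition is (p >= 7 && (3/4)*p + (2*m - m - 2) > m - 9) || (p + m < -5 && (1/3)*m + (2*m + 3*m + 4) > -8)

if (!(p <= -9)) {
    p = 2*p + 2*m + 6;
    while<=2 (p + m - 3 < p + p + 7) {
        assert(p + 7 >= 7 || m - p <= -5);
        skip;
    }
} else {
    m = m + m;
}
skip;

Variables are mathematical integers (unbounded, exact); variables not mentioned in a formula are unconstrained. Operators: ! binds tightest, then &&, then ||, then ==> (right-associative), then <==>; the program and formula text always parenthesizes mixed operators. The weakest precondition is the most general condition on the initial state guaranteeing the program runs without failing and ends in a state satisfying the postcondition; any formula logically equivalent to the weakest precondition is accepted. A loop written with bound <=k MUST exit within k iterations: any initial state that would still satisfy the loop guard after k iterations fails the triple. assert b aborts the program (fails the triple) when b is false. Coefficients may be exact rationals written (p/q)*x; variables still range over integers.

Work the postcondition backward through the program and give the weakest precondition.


Working backward. After the program, the postcondition (p >= 7 && (3/4)*p + (2*m - m - 2) > m - 9) || (p + m < -5 && (1/3)*m + (2*m + 3*m + 4) > -8) must hold; in canonical form it is (p >= 7 && (3/4)*p > -7) || (m + p < -5 && (16/3)*m > -12).
Before skip: (p >= 7 && (3/4)*p > -7) || (m + p < -5 && (16/3)*m > -12)
Then branch requires (m + 2*p > -16 ==> ((2*m + 2*p >= -6 || m + 2*p >= -1) && (m + 2*p > -16 ==> ((2*m + 2*p >= -6 || m + 2*p >= -1) && (!(m + 2*p > -16)) && ((2*m + 2*p >= 1 && (3/2)*m + (3/2)*p > -23/2) || (3*m + 2*p < -11 && (16/3)*m > -12)))) && ((!(m + 2*p > -16)) ==> ((2*m + 2*p >= 1 && (3/2)*m + (3/2)*p > -23/2) || (3*m + 2*p < -11 && (16/3)*m > -12))))) && ((!(m + 2*p > -16)) ==> ((2*m + 2*p >= 1 && (3/2)*m + (3/2)*p > -23/2) || (3*m + 2*p < -11 && (16/3)*m > -12))); else branch requires (p >= 7 && (3/4)*p > -7) || (2*m + p < -5 && (32/3)*m > -12).
Before the if: ((!(p <= -9)) ==> ((m + 2*p > -16 ==> ((2*m + 2*p >= -6 || m + 2*p >= -1) && (m + 2*p > -16 ==> ((2*m + 2*p >= -6 || m + 2*p >= -1) && (!(m + 2*p > -16)) && ((2*m + 2*p >= 1 && (3/2)*m + (3/2)*p > -23/2) || (3*m + 2*p < -11 && (16/3)*m > -12)))) && ((!(m + 2*p > -16)) ==> ((2*m + 2*p >= 1 && (3/2)*m + (3/2)*p > -23/2) || (3*m + 2*p < -11 && (16/3)*m > -12))))) && ((!(m + 2*p > -16)) ==> ((2*m + 2*p >= 1 && (3/2)*m + (3/2)*p > -23/2) || (3*m + 2*p < -11 && (16/3)*m > -12))))) && (p <= -9 ==> ((p >= 7 && (3/4)*p > -7) || (2*m + p < -5 && (32/3)*m > -12)))
Answer: WP = ((!(p <= -9)) ==> ((m + 2*p > -16 ==> ((2*m + 2*p >= -6 || m + 2*p >= -1) && (m + 2*p > -16 ==> ((2*m + 2*p >= -6 || m + 2*p >= -1) && (!(m + 2*p > -16)) && ((2*m + 2*p >= 1 && (3/2)*m + (3/2)*p > -23/2) || (3*m + 2*p < -11 && (16/3)*m > -12)))) && ((!(m + 2*p > -16)) ==> ((2*m + 2*p >= 1 && (3/2)*m + (3/2)*p > -23/2) || (3*m + 2*p < -11 && (16/3)*m > -12))))) && ((!(m + 2*p > -16)) ==> ((2*m + 2*p >= 1 && (3/2)*m + (3/2)*p > -23/2) || (3*m + 2*p < -11 && (16/3)*m > -12))))) && (p <= -9 ==> ((p >= 7 && (3/4)*p > -7) || (2*m + p < -5 && (32/3)*m > -12)))


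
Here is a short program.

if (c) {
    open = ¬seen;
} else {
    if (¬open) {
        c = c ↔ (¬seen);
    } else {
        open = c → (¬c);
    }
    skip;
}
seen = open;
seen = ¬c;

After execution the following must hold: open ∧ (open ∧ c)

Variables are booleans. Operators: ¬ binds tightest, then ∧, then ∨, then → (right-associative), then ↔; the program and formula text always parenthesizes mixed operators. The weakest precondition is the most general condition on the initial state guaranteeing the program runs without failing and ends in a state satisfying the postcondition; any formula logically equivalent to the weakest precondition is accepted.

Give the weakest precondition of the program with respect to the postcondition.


Working backward. After the program, the postcondition open ∧ (open ∧ c) must hold; in canonical form it is open ∧ c.
Before seen := ¬c: open ∧ c
Before seen := open: open ∧ c
Then branch requires (¬seen) ∧ c; else branch requires ((¬open) → (open ∧ (c ↔ (¬seen)))) ∧ (open → ((c → (¬c)) ∧ c)).
Before the if: (c → ((¬seen) ∧ c)) ∧ ((¬c) → (((¬open) → (open ∧ (c ↔ (¬seen)))) ∧ (open → ((c → (¬c)) ∧ c))))
Answer: WP = (c → ((¬seen) ∧ c)) ∧ ((¬c) → (((¬open) → (open ∧ (c ↔ (¬seen)))) ∧ (open → ((c → (¬c)) ∧ c))))


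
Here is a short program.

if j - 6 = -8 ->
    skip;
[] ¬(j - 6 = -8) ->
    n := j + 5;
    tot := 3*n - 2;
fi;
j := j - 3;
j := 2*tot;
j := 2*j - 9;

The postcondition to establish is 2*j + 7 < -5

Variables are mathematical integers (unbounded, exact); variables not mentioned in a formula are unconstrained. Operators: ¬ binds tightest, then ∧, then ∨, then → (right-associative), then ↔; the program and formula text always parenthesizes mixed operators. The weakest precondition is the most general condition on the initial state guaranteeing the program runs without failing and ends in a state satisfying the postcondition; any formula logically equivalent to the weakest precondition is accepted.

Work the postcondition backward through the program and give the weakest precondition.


Working backward. After the program, the postcondition 2*j + 7 < -5 must hold; in canonical form it is 2*j < -12.
Before j := 2*j - 9: 4*j < 6
Before j := 2*tot: 8*tot < 6
Before j := j - 3: 8*tot < 6
Then branch requires 8*tot < 6; else branch requires 24*j < -98.
Before the if: (j = -2 → 8*tot < 6) ∧ ((¬(j = -2)) → 24*j < -98)
Answer: WP = (j = -2 → 8*tot < 6) ∧ ((¬(j = -2)) → 24*j < -98)


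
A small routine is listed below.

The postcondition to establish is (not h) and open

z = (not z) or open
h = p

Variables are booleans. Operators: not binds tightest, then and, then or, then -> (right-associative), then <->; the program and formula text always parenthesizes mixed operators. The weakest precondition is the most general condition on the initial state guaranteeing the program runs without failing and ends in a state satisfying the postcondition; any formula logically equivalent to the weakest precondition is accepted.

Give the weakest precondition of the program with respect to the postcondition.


Working backward. After the program, (not h) and open must hold.
Before h := p: (not p) and open
Before z := (not z) or open: (not p) and open
Answer: WP = (not p) and open


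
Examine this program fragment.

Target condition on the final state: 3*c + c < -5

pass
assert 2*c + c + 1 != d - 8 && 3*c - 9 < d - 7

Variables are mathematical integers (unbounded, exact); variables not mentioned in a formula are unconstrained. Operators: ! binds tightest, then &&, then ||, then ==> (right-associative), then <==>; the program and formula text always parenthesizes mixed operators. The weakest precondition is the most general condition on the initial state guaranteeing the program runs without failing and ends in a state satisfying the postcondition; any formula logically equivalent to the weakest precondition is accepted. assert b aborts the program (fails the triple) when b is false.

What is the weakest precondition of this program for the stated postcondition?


Working backward. After the program, the postcondition 3*c + c < -5 must hold; in canonical form it is 4*c < -5.
Before assert 2*c + c + 1 != d - 8 && 3*c - 9 < d - 7: 3*c != d - 9 && 3*c < d + 2 && 4*c < -5
Before skip: 3*c != d - 9 && 3*c < d + 2 && 4*c < -5
Answer: WP = 3*c != d - 9 && 3*c < d + 2 && 4*c < -5


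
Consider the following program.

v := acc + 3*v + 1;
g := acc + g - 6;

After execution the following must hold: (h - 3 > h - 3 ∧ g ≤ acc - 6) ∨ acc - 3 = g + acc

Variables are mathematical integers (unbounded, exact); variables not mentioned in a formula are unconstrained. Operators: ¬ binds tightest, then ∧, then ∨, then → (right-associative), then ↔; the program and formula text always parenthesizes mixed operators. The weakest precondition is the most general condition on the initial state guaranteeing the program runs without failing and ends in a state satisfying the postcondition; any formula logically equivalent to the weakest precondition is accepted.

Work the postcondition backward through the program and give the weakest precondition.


Working backward. After the program, the postcondition (h - 3 > h - 3 ∧ g ≤ acc - 6) ∨ acc - 3 = g + acc must hold; in canonical form it is g = -3.
Before g := acc + g - 6: acc + g = 3
Before v := acc + 3*v + 1: acc + g = 3
Answer: WP = acc + g = 3


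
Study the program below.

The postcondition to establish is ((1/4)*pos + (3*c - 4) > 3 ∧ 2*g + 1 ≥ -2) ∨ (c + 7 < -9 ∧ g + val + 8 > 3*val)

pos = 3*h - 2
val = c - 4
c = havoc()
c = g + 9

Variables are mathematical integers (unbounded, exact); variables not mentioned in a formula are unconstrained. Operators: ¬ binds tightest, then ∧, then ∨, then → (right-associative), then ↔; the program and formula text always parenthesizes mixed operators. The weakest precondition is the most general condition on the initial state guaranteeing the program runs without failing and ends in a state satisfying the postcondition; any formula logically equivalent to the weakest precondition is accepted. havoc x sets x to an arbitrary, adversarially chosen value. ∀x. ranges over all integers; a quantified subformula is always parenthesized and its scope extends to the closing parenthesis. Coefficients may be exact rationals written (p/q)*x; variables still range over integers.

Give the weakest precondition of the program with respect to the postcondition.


Working backward. After the program, the postcondition ((1/4)*pos + (3*c - 4) > 3 ∧ 2*g + 1 ≥ -2) ∨ (c + 7 < -9 ∧ g + val + 8 > 3*val) must hold; in canonical form it is (3*c + (1/4)*pos > 7 ∧ 2*g ≥ -3) ∨ (c < -16 ∧ g > 2*val - 8).
Before c := g + 9: (3*g + (1/4)*pos > -20 ∧ 2*g ≥ -3) ∨ (g < -25 ∧ g > 2*val - 8)
Before havoc c: (3*g + (1/4)*pos > -20 ∧ 2*g ≥ -3) ∨ (g < -25 ∧ g > 2*val - 8)
Before val := c - 4: (3*g + (1/4)*pos > -20 ∧ 2*g ≥ -3) ∨ (g < -25 ∧ g > 2*c - 16)
Before pos := 3*h - 2: (3*g + (3/4)*h > -39/2 ∧ 2*g ≥ -3) ∨ (g < -25 ∧ g > 2*c - 16)
Answer: WP = (3*g + (3/4)*h > -39/2 ∧ 2*g ≥ -3) ∨ (g < -25 ∧ g > 2*c - 16)


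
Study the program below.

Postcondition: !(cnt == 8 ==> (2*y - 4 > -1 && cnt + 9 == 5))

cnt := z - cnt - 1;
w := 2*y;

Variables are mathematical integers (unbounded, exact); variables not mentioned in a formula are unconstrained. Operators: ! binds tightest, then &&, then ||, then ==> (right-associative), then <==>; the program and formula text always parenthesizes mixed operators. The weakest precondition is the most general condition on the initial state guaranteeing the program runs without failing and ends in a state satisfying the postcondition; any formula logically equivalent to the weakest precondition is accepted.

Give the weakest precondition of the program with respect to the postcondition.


Working backward. After the program, the postcondition !(cnt == 8 ==> (2*y - 4 > -1 && cnt + 9 == 5)) must hold; in canonical form it is !(cnt == 8 ==> (2*y > 3 && cnt == -4)).
Before w := 2*y: !(cnt == 8 ==> (2*y > 3 && cnt == -4))
Before cnt := z - cnt - 1: !(z == cnt + 9 ==> (2*y > 3 && z == cnt - 3))
Answer: WP = !(z == cnt + 9 ==> (2*y > 3 && z == cnt - 3))


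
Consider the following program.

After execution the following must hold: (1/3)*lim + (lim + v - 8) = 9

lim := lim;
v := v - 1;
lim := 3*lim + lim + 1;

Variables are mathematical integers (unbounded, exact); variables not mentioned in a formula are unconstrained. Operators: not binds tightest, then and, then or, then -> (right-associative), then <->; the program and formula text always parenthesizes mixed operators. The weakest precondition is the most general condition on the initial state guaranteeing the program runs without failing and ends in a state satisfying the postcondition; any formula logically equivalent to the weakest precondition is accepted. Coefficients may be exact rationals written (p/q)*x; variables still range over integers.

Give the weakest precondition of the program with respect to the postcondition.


Working backward. After the program, the postcondition (1/3)*lim + (lim + v - 8) = 9 must hold; in canonical form it is (4/3)*lim + v = 17.
Before lim := 3*lim + lim + 1: (16/3)*lim + v = 47/3
Before v := v - 1: (16/3)*lim + v = 50/3
Before lim := lim: (16/3)*lim + v = 50/3
Answer: WP = (16/3)*lim + v = 50/3


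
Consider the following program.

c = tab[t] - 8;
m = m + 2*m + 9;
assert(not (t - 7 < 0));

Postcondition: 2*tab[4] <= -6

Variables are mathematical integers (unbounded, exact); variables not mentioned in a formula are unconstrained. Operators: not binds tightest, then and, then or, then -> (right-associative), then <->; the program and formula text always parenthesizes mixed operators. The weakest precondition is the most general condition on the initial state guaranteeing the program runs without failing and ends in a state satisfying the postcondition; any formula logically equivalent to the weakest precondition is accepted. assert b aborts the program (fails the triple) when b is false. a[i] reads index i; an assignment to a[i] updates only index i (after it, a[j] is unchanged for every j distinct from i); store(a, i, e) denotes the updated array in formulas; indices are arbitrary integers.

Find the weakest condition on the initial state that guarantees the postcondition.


Working backward. After the program, 2*tab[4] <= -6 must hold.
Before assert not (t - 7 < 0): (not (t < 7)) and 2*tab[4] <= -6
Before m := m + 2*m + 9: (not (t < 7)) and 2*tab[4] <= -6
Before c := tab[t] - 8: (not (t < 7)) and 2*tab[4] <= -6
Answer: WP = (not (t < 7)) and 2*tab[4] <= -6


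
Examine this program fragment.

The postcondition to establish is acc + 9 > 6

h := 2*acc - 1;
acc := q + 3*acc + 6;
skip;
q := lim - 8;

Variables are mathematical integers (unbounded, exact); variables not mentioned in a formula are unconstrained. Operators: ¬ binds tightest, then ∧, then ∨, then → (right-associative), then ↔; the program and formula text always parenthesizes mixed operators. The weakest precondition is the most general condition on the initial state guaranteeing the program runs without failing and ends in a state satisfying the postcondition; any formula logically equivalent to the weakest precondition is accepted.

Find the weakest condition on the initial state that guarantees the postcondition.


Working backward. After the program, the postcondition acc + 9 > 6 must hold; in canonical form it is acc > -3.
Before q := lim - 8: acc > -3
Before skip: acc > -3
Before acc := q + 3*acc + 6: 3*acc + q > -9
Before h := 2*acc - 1: 3*acc + q > -9
Answer: WP = 3*acc + q > -9


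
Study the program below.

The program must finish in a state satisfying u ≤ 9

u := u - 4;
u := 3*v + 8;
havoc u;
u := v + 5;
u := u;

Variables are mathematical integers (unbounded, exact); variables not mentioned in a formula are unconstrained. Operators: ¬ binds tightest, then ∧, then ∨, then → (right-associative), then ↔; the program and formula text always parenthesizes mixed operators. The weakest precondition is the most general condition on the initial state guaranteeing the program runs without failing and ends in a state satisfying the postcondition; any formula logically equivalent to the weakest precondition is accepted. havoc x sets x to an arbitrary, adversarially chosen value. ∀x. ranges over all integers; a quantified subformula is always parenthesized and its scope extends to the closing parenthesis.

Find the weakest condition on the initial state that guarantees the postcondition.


Working backward. After the program, u ≤ 9 must hold.
Before u := u: u ≤ 9
Before u := v + 5: v ≤ 4
Before havoc u: v ≤ 4
Before u := 3*v + 8: v ≤ 4
Before u := u - 4: v ≤ 4
Answer: WP = v ≤ 4


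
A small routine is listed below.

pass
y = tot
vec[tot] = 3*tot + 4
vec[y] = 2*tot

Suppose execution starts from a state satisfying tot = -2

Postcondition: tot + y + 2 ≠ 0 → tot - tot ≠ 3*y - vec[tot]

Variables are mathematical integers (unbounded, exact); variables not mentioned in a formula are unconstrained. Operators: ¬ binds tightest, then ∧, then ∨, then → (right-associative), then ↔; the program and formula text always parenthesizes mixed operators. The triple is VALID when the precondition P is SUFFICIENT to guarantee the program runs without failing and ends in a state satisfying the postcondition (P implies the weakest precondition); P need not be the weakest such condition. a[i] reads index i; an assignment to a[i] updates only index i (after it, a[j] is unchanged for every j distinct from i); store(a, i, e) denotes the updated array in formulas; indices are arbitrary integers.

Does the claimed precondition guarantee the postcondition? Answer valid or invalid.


Working backward. After the program, the postcondition tot + y + 2 ≠ 0 → tot - tot ≠ 3*y - vec[tot] must hold; in canonical form it is tot + y ≠ -2 → vec[tot] ≠ 3*y.
Before vec[y] := 2*tot: tot + y ≠ -2 → store(vec, y, 2*tot)[tot] ≠ 3*y
Before vec[tot] := 3*tot + 4: tot + y ≠ -2 → store(store(vec, tot, 3*tot + 4), y, 2*tot)[tot] ≠ 3*y
Before y := tot: 2*tot ≠ -2 → store(store(vec, tot, 3*tot + 4), tot, 2*tot)[tot] ≠ 3*tot
Before skip: 2*tot ≠ -2 → store(store(vec, tot, 3*tot + 4), tot, 2*tot)[tot] ≠ 3*tot
The weakest precondition is 2*tot ≠ -2 → store(store(vec, tot, 3*tot + 4), tot, 2*tot)[tot] ≠ 3*tot.
Check whether tot = -2 implies it.
Every state satisfying the precondition satisfies the weakest precondition: the implication holds.
Answer: valid


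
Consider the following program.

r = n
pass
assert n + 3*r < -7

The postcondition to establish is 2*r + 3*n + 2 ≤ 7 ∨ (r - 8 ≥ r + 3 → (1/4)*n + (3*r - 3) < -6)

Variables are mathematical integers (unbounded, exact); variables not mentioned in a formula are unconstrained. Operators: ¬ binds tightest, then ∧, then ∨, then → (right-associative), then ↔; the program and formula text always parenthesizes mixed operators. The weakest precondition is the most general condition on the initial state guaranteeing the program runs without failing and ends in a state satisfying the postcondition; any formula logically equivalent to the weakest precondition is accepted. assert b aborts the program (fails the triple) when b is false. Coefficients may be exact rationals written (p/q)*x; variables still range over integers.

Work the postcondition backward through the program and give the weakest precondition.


Working backward. After the program, the postcondition 2*r + 3*n + 2 ≤ 7 ∨ (r - 8 ≥ r + 3 → (1/4)*n + (3*r - 3) < -6) must hold; in canonical form it is true.
Before assert n + 3*r < -7: n + 3*r < -7
Before skip: n + 3*r < -7
Before r := n: 4*n < -7
Answer: WP = 4*n < -7


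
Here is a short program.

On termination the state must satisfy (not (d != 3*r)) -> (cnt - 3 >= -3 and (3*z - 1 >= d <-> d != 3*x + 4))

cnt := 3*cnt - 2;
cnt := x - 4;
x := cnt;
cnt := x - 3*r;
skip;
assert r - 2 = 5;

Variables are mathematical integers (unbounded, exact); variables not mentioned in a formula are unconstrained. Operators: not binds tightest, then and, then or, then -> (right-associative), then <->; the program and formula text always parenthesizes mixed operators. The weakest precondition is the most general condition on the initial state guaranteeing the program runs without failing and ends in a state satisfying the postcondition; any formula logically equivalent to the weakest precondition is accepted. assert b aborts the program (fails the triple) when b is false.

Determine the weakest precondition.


Working backward. After the program, the postcondition (not (d != 3*r)) -> (cnt - 3 >= -3 and (3*z - 1 >= d <-> d != 3*x + 4)) must hold; in canonical form it is (not (d != 3*r)) -> (cnt >= 0 and (3*z >= d + 1 <-> d != 3*x + 4)).
Before assert r - 2 = 5: r = 7 and ((not (d != 3*r)) -> (cnt >= 0 and (3*z >= d + 1 <-> d != 3*x + 4)))
Before skip: r = 7 and ((not (d != 3*r)) -> (cnt >= 0 and (3*z >= d + 1 <-> d != 3*x + 4)))
Before cnt := x - 3*r: r = 7 and ((not (d != 3*r)) -> (x >= 3*r and (3*z >= d + 1 <-> d != 3*x + 4)))
Before x := cnt: r = 7 and ((not (d != 3*r)) -> (cnt >= 3*r and (3*z >= d + 1 <-> d != 3*cnt + 4)))
Before cnt := x - 4: r = 7 and ((not (d != 3*r)) -> (x >= 3*r + 4 and (3*z >= d + 1 <-> d != 3*x - 8)))
Before cnt := 3*cnt - 2: r = 7 and ((not (d != 3*r)) -> (x >= 3*r + 4 and (3*z >= d + 1 <-> d != 3*x - 8)))
Answer: WP = r = 7 and ((not (d != 3*r)) -> (x >= 3*r + 4 and (3*z >= d + 1 <-> d != 3*x - 8)))


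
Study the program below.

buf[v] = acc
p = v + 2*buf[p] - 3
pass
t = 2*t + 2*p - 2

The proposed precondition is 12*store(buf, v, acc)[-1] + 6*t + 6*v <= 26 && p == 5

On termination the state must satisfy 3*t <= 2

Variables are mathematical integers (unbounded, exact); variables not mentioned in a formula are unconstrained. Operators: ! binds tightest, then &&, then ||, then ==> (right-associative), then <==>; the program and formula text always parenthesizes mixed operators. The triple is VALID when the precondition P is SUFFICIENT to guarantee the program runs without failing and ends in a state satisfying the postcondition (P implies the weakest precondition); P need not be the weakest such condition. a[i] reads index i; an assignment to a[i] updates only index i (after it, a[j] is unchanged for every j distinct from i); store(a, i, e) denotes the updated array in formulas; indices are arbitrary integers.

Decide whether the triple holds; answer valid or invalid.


Working backward. After the program, 3*t <= 2 must hold.
Before t := 2*t + 2*p - 2: 6*p + 6*t <= 8
Before skip: 6*p + 6*t <= 8
Before p := v + 2*buf[p] - 3: 12*buf[p] + 6*t + 6*v <= 26
Before buf[v] := acc: 12*store(buf, v, acc)[p] + 6*t + 6*v <= 26
The weakest precondition is 12*store(buf, v, acc)[p] + 6*t + 6*v <= 26.
Check whether 12*store(buf, v, acc)[-1] + 6*t + 6*v <= 26 && p == 5 implies it.
Countermodel: at the initial state acc = 0, buf = {[-1] = 0, [0] = 0, [5] = 3, elsewhere 0}, p = 5, t = -1, v = 0, the precondition holds but the weakest precondition fails.
Answer: invalid


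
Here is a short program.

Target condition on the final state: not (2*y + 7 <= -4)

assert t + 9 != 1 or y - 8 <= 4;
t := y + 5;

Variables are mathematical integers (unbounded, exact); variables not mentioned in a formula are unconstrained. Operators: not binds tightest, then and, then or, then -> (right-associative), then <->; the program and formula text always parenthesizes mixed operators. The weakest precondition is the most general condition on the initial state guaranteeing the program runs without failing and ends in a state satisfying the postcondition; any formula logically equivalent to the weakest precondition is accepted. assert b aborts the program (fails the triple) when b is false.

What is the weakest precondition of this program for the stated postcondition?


Working backward. After the program, the postcondition not (2*y + 7 <= -4) must hold; in canonical form it is not (2*y <= -11).
Before t := y + 5: not (2*y <= -11)
Before assert t + 9 != 1 or y - 8 <= 4: (t != -8 or y <= 12) and (not (2*y <= -11))
Answer: WP = (t != -8 or y <= 12) and (not (2*y <= -11))


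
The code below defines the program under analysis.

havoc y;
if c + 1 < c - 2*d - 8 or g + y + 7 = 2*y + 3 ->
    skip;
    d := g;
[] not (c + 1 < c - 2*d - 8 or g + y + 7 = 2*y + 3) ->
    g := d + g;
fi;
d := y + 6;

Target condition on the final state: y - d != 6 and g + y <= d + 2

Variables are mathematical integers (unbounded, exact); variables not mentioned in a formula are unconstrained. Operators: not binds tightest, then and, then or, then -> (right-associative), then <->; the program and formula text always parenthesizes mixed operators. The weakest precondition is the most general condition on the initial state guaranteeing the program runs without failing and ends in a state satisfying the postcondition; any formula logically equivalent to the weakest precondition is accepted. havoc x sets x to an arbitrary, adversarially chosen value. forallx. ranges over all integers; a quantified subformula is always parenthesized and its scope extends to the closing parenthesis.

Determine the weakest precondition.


Working backward. After the program, the postcondition y - d != 6 and g + y <= d + 2 must hold; in canonical form it is y != d + 6 and g + y <= d + 2.
Before d := y + 6: g <= 8
Then branch requires g <= 8; else branch requires d + g <= 8.
Before the if: ((2*d < -9 or g = y - 4) -> g <= 8) and ((not (2*d < -9 or g = y - 4)) -> d + g <= 8)
Before havoc y: forall y_1. (((2*d < -9 or g = y_1 - 4) -> g <= 8) and ((not (2*d < -9 or g = y_1 - 4)) -> d + g <= 8))
Answer: WP = forall y_1. (((2*d < -9 or g = y_1 - 4) -> g <= 8) and ((not (2*d < -9 or g = y_1 - 4)) -> d + g <= 8))


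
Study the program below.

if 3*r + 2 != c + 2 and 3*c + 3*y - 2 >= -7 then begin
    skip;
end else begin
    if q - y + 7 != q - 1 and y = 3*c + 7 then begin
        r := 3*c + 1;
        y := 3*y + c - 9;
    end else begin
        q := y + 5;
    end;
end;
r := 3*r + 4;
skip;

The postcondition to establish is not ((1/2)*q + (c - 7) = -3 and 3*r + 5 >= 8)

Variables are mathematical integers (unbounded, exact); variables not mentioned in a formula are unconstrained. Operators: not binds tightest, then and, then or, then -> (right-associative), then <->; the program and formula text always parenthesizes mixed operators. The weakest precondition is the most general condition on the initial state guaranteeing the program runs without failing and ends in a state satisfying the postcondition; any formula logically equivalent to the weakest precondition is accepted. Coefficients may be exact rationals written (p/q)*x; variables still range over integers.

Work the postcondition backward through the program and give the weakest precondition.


Working backward. After the program, the postcondition not ((1/2)*q + (c - 7) = -3 and 3*r + 5 >= 8) must hold; in canonical form it is not (c + (1/2)*q = 4 and 3*r >= 3).
Before skip: not (c + (1/2)*q = 4 and 3*r >= 3)
Before r := 3*r + 4: not (c + (1/2)*q = 4 and 9*r >= -9)
Then branch requires not (c + (1/2)*q = 4 and 9*r >= -9); else branch requires ((y != 8 and y = 3*c + 7) -> (not (c + (1/2)*q = 4 and 27*c >= -18))) and ((not (y != 8 and y = 3*c + 7)) -> (not (c + (1/2)*y = 3/2 and 9*r >= -9))).
Before the if: ((3*r != c and 3*c + 3*y >= -5) -> (not (c + (1/2)*q = 4 and 9*r >= -9))) and ((not (3*r != c and 3*c + 3*y >= -5)) -> (((y != 8 and y = 3*c + 7) -> (not (c + (1/2)*q = 4 and 27*c >= -18))) and ((not (y != 8 and y = 3*c + 7)) -> (not (c + (1/2)*y = 3/2 and 9*r >= -9)))))
Answer: WP = ((3*r != c and 3*c + 3*y >= -5) -> (not (c + (1/2)*q = 4 and 9*r >= -9))) and ((not (3*r != c and 3*c + 3*y >= -5)) -> (((y != 8 and y = 3*c + 7) -> (not (c + (1/2)*q = 4 and 27*c >= -18))) and ((not (y != 8 and y = 3*c + 7)) -> (not (c + (1/2)*y = 3/2 and 9*r >= -9)))))


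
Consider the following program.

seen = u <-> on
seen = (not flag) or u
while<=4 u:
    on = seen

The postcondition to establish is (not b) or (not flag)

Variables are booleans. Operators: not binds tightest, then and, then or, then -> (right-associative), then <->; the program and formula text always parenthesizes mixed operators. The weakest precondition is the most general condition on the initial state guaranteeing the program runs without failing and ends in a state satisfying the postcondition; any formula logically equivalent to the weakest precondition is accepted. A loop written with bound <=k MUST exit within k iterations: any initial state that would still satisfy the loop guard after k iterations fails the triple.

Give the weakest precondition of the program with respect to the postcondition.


Working backward. After the program, (not b) or (not flag) must hold.
Before the loop (bound <=4), unroll the exhaustion recursion (WP_0 = exit-now case; WP_j = one more guarded iteration, up to j = 4):
  WP_0: (not u) and ((not b) or (not flag))
  WP_1: (u -> ((not u) and ((not b) or (not flag)))) and ((not u) -> ((not b) or (not flag)))
  WP_2: (u -> ((u -> ((not u) and ((not b) or (not flag)))) and ((not u) -> ((not b) or (not flag))))) and ((not u) -> ((not b) or (not flag)))
  WP_3: (u -> ((u -> ((u -> ((not u) and ((not b) or (not flag)))) and ((not u) -> ((not b) or (not flag))))) and ((not u) -> ((not b) or (not flag))))) and ((not u) -> ((not b) or (not flag)))
  WP_4: (u -> ((u -> ((u -> ((u -> ((not u) and ((not b) or (not flag)))) and ((not u) -> ((not b) or (not flag))))) and ((not u) -> ((not b) or (not flag))))) and ((not u) -> ((not b) or (not flag))))) and ((not u) -> ((not b) or (not flag)))
So before the loop: (u -> ((u -> ((u -> ((u -> ((not u) and ((not b) or (not flag)))) and ((not u) -> ((not b) or (not flag))))) and ((not u) -> ((not b) or (not flag))))) and ((not u) -> ((not b) or (not flag))))) and ((not u) -> ((not b) or (not flag)))
Before seen := (not flag) or u: (u -> ((u -> ((u -> ((u -> ((not u) and ((not b) or (not flag)))) and ((not u) -> ((not b) or (not flag))))) and ((not u) -> ((not b) or (not flag))))) and ((not u) -> ((not b) or (not flag))))) and ((not u) -> ((not b) or (not flag)))
Before seen := u <-> on: (u -> ((u -> ((u -> ((u -> ((not u) and ((not b) or (not flag)))) and ((not u) -> ((not b) or (not flag))))) and ((not u) -> ((not b) or (not flag))))) and ((not u) -> ((not b) or (not flag))))) and ((not u) -> ((not b) or (not flag)))
Answer: WP = (u -> ((u -> ((u -> ((u -> ((not u) and ((not b) or (not flag)))) and ((not u) -> ((not b) or (not flag))))) and ((not u) -> ((not b) or (not flag))))) and ((not u) -> ((not b) or (not flag))))) and ((not u) -> ((not b) or (not flag)))


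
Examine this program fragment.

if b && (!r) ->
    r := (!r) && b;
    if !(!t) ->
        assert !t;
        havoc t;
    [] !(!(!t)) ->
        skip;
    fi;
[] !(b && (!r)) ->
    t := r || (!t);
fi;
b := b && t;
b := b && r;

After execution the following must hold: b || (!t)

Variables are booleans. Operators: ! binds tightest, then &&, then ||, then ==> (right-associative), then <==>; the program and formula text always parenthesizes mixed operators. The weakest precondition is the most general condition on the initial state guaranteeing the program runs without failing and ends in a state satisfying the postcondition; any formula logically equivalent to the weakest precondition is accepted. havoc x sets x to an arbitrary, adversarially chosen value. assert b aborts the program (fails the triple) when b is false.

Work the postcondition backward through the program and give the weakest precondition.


Working backward. After the program, b || (!t) must hold.
Before b := b && r: (b && r) || (!t)
Before b := b && t: (b && t && r) || (!t)
Then branch requires (t ==> ((!t) && b && (!r))) && ((!t) ==> ((b && t && (!r)) || (!t))); else branch requires (b && (r || (!t)) && r) || (!(r || (!t))).
Before the if: ((b && (!r)) ==> ((t ==> ((!t) && b && (!r))) && ((!t) ==> ((b && t && (!r)) || (!t))))) && ((!(b && (!r))) ==> ((b && (r || (!t)) && r) || (!(r || (!t)))))
Answer: WP = ((b && (!r)) ==> ((t ==> ((!t) && b && (!r))) && ((!t) ==> ((b && t && (!r)) || (!t))))) && ((!(b && (!r))) ==> ((b && (r || (!t)) && r) || (!(r || (!t)))))


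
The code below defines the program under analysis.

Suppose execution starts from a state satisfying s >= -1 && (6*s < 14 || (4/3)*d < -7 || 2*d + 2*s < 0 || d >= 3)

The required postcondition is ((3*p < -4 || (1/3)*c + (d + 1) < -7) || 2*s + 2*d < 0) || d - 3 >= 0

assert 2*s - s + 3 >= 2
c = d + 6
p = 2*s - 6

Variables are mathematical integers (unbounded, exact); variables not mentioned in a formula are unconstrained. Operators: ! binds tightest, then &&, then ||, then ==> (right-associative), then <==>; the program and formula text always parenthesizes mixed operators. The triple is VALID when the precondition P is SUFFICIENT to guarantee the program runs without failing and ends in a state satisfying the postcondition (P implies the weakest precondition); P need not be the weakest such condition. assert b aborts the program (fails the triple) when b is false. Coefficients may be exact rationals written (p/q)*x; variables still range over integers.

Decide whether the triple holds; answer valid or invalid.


Working backward. After the program, the postcondition ((3*p < -4 || (1/3)*c + (d + 1) < -7) || 2*s + 2*d < 0) || d - 3 >= 0 must hold; in canonical form it is 3*p < -4 || (1/3)*c + d < -8 || 2*d + 2*s < 0 || d >= 3.
Before p := 2*s - 6: 6*s < 14 || (1/3)*c + d < -8 || 2*d + 2*s < 0 || d >= 3
Before c := d + 6: 6*s < 14 || (4/3)*d < -10 || 2*d + 2*s < 0 || d >= 3
Before assert 2*s - s + 3 >= 2: s >= -1 && (6*s < 14 || (4/3)*d < -10 || 2*d + 2*s < 0 || d >= 3)
The weakest precondition is s >= -1 && (6*s < 14 || (4/3)*d < -10 || 2*d + 2*s < 0 || d >= 3).
Check whether s >= -1 && (6*s < 14 || (4/3)*d < -7 || 2*d + 2*s < 0 || d >= 3) implies it.
Countermodel: at the initial state d = -6, s = 6, the precondition holds but the weakest precondition fails.
Answer: invalid


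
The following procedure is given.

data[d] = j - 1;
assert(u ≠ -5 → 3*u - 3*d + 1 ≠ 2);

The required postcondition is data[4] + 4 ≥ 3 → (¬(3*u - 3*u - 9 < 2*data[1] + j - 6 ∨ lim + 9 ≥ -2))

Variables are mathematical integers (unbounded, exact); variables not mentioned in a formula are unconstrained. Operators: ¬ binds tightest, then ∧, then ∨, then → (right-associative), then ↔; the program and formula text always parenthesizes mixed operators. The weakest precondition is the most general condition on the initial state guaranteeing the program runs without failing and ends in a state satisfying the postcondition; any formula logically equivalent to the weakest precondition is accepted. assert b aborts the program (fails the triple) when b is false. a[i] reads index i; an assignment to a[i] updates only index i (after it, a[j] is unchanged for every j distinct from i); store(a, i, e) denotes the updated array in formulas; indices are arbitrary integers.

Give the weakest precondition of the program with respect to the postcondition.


Working backward. After the program, the postcondition data[4] + 4 ≥ 3 → (¬(3*u - 3*u - 9 < 2*data[1] + j - 6 ∨ lim + 9 ≥ -2)) must hold; in canonical form it is data[4] ≥ -1 → (¬(2*data[1] + j > -3 ∨ lim ≥ -11)).
Before assert u ≠ -5 → 3*u - 3*d + 1 ≠ 2: (u ≠ -5 → 3*u ≠ 3*d + 1) ∧ (data[4] ≥ -1 → (¬(2*data[1] + j > -3 ∨ lim ≥ -11)))
Before data[d] := j - 1: (u ≠ -5 → 3*u ≠ 3*d + 1) ∧ (store(data, d, j - 1)[4] ≥ -1 → (¬(2*store(data, d, j - 1)[1] + j > -3 ∨ lim ≥ -11)))
Answer: WP = (u ≠ -5 → 3*u ≠ 3*d + 1) ∧ (store(data, d, j - 1)[4] ≥ -1 → (¬(2*store(data, d, j - 1)[1] + j > -3 ∨ lim ≥ -11)))


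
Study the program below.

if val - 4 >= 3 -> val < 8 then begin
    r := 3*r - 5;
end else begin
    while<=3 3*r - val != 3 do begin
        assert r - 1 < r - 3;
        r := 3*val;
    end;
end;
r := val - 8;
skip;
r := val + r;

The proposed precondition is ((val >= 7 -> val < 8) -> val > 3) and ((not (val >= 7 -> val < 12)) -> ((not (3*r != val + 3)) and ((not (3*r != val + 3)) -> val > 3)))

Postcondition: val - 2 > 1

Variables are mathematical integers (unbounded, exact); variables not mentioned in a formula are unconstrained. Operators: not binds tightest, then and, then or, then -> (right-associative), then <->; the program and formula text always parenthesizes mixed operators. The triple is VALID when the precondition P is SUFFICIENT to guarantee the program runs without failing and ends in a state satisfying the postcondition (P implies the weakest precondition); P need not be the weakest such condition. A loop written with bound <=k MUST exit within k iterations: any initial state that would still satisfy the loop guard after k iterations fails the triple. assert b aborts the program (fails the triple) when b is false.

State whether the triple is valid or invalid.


Working backward. After the program, the postcondition val - 2 > 1 must hold; in canonical form it is val > 3.
Before r := val + r: val > 3
Before skip: val > 3
Before r := val - 8: val > 3
Then branch requires val > 3; else branch requires (not (3*r != val + 3)) and ((not (3*r != val + 3)) -> val > 3).
Before the if: ((val >= 7 -> val < 8) -> val > 3) and ((not (val >= 7 -> val < 8)) -> ((not (3*r != val + 3)) and ((not (3*r != val + 3)) -> val > 3)))
The weakest precondition is ((val >= 7 -> val < 8) -> val > 3) and ((not (val >= 7 -> val < 8)) -> ((not (3*r != val + 3)) and ((not (3*r != val + 3)) -> val > 3))).
Check whether ((val >= 7 -> val < 8) -> val > 3) and ((not (val >= 7 -> val < 12)) -> ((not (3*r != val + 3)) and ((not (3*r != val + 3)) -> val > 3))) implies it.
Countermodel: at the initial state r = 0, val = 8, the precondition holds but the weakest precondition fails.
Answer: invalid
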